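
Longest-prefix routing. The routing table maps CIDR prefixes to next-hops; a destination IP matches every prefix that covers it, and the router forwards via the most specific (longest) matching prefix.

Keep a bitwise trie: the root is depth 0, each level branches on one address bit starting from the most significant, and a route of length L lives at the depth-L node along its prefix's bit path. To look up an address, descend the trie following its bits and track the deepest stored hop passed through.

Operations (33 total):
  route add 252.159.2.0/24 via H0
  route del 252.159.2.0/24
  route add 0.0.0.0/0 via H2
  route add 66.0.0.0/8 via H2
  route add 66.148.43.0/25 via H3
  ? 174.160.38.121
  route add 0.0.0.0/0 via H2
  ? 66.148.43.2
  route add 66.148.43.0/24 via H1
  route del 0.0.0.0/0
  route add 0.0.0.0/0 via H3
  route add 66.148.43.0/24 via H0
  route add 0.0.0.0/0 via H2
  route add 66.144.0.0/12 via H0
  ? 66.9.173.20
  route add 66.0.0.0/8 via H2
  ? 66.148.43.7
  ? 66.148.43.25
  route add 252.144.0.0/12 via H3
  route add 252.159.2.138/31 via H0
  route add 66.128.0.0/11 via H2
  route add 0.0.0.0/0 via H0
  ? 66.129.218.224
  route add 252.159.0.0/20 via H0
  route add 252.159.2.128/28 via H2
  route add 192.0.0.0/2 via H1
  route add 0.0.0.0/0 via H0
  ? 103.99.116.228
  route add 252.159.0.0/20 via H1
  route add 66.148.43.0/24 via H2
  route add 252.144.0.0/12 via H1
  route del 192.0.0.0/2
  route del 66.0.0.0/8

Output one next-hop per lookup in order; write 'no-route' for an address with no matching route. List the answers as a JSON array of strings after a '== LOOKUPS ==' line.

Apply in order:
  add 252.159.2.0/24 -> H0 at depth 24
  - 252.159.2.0/24 clear@24
  add 0.0.0.0/0 -> H2 at depth 0
  add 66.0.0.0/8 -> H2 at depth 8
  add 66.148.43.0/25 -> H3 at depth 25
  Q 174.160.38.121: descend 1 ; hops seen [H2] ; pick H2
  add 0.0.0.0/0 -> H2 at depth 0
  Q 66.148.43.2: descend 0100001010010100001010110 ; hops seen [H2,H2,H3] ; pick H3
  add 66.148.43.0/24 -> H1 at depth 24
  - 0.0.0.0/0 clear@0
  add 0.0.0.0/0 -> H3 at depth 0
  add 66.148.43.0/24 -> H0 at depth 24
  add 0.0.0.0/0 -> H2 at depth 0
  add 66.144.0.0/12 -> H0 at depth 12
  Q 66.9.173.20: descend 01000010 ; hops seen [H2,H2] ; pick H2
  add 66.0.0.0/8 -> H2 at depth 8
  Q 66.148.43.7: descend 0100001010010100001010110 ; hops seen [H2,H2,H0,H0,H3] ; pick H3
  Q 66.148.43.25: descend 0100001010010100001010110 ; hops seen [H2,H2,H0,H0,H3] ; pick H3
  add 252.144.0.0/12 -> H3 at depth 12
  add 252.159.2.138/31 -> H0 at depth 31
  add 66.128.0.0/11 -> H2 at depth 11
  add 0.0.0.0/0 -> H0 at depth 0
  Q 66.129.218.224: descend 01000010100 ; hops seen [H0,H2,H2] ; pick H2
  add 252.159.0.0/20 -> H0 at depth 20
  add 252.159.2.128/28 -> H2 at depth 28
  add 192.0.0.0/2 -> H1 at depth 2
  add 0.0.0.0/0 -> H0 at depth 0
  Q 103.99.116.228: descend 01 ; hops seen [H0] ; pick H0
  add 252.159.0.0/20 -> H1 at depth 20
  add 66.148.43.0/24 -> H2 at depth 24
  add 252.144.0.0/12 -> H1 at depth 12
  - 192.0.0.0/2 clear@2
  - 66.0.0.0/8 clear@8

== LOOKUPS ==
["H2","H3","H2","H3","H3","H2","H0"]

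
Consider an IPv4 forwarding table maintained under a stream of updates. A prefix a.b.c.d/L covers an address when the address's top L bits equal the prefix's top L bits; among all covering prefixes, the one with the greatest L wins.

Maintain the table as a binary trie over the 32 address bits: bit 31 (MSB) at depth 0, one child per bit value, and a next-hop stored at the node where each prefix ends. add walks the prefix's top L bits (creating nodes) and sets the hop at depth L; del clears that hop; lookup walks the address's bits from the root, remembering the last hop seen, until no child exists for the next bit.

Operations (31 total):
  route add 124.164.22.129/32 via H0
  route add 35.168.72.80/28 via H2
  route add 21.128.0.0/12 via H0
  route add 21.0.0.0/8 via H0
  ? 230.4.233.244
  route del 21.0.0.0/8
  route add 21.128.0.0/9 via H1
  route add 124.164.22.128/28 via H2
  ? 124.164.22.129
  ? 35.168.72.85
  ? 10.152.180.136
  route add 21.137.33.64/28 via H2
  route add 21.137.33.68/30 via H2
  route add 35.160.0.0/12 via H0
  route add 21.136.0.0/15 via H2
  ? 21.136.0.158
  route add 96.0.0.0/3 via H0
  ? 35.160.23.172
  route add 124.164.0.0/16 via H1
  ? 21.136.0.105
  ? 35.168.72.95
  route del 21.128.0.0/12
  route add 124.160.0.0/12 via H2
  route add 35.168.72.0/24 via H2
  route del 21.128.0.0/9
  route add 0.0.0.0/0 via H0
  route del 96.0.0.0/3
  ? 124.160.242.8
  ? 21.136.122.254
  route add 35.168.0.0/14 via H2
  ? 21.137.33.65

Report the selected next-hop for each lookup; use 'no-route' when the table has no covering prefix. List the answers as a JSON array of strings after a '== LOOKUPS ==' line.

Process each operation:
  add 124.164.22.129/32 -> H0 at depth 32
  add 35.168.72.80/28 -> H2 at depth 28
  add 21.128.0.0/12 -> H0 at depth 12
  add 21.0.0.0/8 -> H0 at depth 8
  lookup 230.4.233.244: bits ε walk d0:- -> no-route
  - 21.0.0.0/8 clear@8
  add 21.128.0.0/9 -> H1 at depth 9
  add 124.164.22.128/28 -> H2 at depth 28
  lookup 124.164.22.129: bits 01111100101001000001011010000001 walk d0:-→d1:-→d2:-→d3:-→d4:-→d5:-→d6:-→d7:-→d8:-→d9:-→d10:-→d11:-→d12:-→d13:-→d14:-→d15:-→d16:-→d17:-→d18:-→d19:-→d20:-→d21:-→d22:-→d23:-→d24:-→d25:-→d26:-→d27:-→d28:H2→d29:-→d30:-→d31:-→d32:H0 -> H0
  lookup 35.168.72.85: bits 0010001110101000010010000101 walk d0:-→d1:-→d2:-→d3:-→d4:-→d5:-→d6:-→d7:-→d8:-→d9:-→d10:-→d11:-→d12:-→d13:-→d14:-→d15:-→d16:-→d17:-→d18:-→d19:-→d20:-→d21:-→d22:-→d23:-→d24:-→d25:-→d26:-→d27:-→d28:H2 -> H2
  lookup 10.152.180.136: bits 000 walk d0:-→d1:-→d2:-→d3:- -> no-route
  add 21.137.33.64/28 -> H2 at depth 28
  add 21.137.33.68/30 -> H2 at depth 30
  add 35.160.0.0/12 -> H0 at depth 12
  add 21.136.0.0/15 -> H2 at depth 15
  lookup 21.136.0.158: bits 000101011000100 walk d0:-→d1:-→d2:-→d3:-→d4:-→d5:-→d6:-→d7:-→d8:-→d9:H1→d10:-→d11:-→d12:H0→d13:-→d14:-→d15:H2 -> H2
  add 96.0.0.0/3 -> H0 at depth 3
  lookup 35.160.23.172: bits 001000111010 walk d0:-→d1:-→d2:-→d3:-→d4:-→d5:-→d6:-→d7:-→d8:-→d9:-→d10:-→d11:-→d12:H0 -> H0
  add 124.164.0.0/16 -> H1 at depth 16
  lookup 21.136.0.105: bits 000101011000100 walk d0:-→d1:-→d2:-→d3:-→d4:-→d5:-→d6:-→d7:-→d8:-→d9:H1→d10:-→d11:-→d12:H0→d13:-→d14:-→d15:H2 -> H2
  lookup 35.168.72.95: bits 0010001110101000010010000101 walk d0:-→d1:-→d2:-→d3:-→d4:-→d5:-→d6:-→d7:-→d8:-→d9:-→d10:-→d11:-→d12:H0→d13:-→d14:-→d15:-→d16:-→d17:-→d18:-→d19:-→d20:-→d21:-→d22:-→d23:-→d24:-→d25:-→d26:-→d27:-→d28:H2 -> H2
  - 21.128.0.0/12 clear@12
  add 124.160.0.0/12 -> H2 at depth 12
  add 35.168.72.0/24 -> H2 at depth 24
  - 21.128.0.0/9 clear@9
  add 0.0.0.0/0 -> H0 at depth 0
  - 96.0.0.0/3 clear@3
  lookup 124.160.242.8: bits 0111110010100 walk d0:H0→d1:-→d2:-→d3:-→d4:-→d5:-→d6:-→d7:-→d8:-→d9:-→d10:-→d11:-→d12:H2→d13:- -> H2
  lookup 21.136.122.254: bits 000101011000100 walk d0:H0→d1:-→d2:-→d3:-→d4:-→d5:-→d6:-→d7:-→d8:-→d9:-→d10:-→d11:-→d12:-→d13:-→d14:-→d15:H2 -> H2
  add 35.168.0.0/14 -> H2 at depth 14
  lookup 21.137.33.65: bits 00010101100010010010000101000 walk d0:H0→d1:-→d2:-→d3:-→d4:-→d5:-→d6:-→d7:-→d8:-→d9:-→d10:-→d11:-→d12:-→d13:-→d14:-→d15:H2→d16:-→d17:-→d18:-→d19:-→d20:-→d21:-→d22:-→d23:-→d24:-→d25:-→d26:-→d27:-→d28:H2→d29:- -> H2

== LOOKUPS ==
["no-route","H0","H2","no-route","H2","H0","H2","H2","H2","H2","H2"]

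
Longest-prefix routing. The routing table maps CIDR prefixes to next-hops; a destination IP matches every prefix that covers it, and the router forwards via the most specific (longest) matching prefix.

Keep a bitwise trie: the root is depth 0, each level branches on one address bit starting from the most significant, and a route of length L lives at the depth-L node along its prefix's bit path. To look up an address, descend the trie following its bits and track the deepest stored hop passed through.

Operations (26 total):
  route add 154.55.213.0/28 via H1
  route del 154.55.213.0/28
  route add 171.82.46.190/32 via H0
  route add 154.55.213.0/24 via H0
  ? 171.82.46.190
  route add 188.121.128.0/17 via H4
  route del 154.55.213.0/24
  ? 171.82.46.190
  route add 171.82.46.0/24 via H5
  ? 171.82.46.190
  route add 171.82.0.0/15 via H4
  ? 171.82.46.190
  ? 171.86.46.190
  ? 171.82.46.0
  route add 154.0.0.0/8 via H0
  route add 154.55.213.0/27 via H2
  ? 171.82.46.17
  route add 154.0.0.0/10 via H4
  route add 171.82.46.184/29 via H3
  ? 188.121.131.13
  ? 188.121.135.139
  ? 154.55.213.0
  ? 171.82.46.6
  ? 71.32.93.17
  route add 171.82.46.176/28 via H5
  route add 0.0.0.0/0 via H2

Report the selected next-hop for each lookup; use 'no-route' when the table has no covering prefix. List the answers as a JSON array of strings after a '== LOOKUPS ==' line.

Process each operation:
  + 154.55.213.0/28 (H1) depth=28
  - 154.55.213.0/28 clear@28
  + 171.82.46.190/32 (H0) depth=32
  + 154.55.213.0/24 (H0) depth=24
  lookup 171.82.46.190: bits 10101011010100100010111010111110 walk d0:-→d1:-→d2:-→d3:-→d4:-→d5:-→d6:-→d7:-→d8:-→d9:-→d10:-→d11:-→d12:-→d13:-→d14:-→d15:-→d16:-→d17:-→d18:-→d19:-→d20:-→d21:-→d22:-→d23:-→d24:-→d25:-→d26:-→d27:-→d28:-→d29:-→d30:-→d31:-→d32:H0 -> H0
  + 188.121.128.0/17 (H4) depth=17
  - 154.55.213.0/24 clear@24
  lookup 171.82.46.190: bits 10101011010100100010111010111110 walk d0:-→d1:-→d2:-→d3:-→d4:-→d5:-→d6:-→d7:-→d8:-→d9:-→d10:-→d11:-→d12:-→d13:-→d14:-→d15:-→d16:-→d17:-→d18:-→d19:-→d20:-→d21:-→d22:-→d23:-→d24:-→d25:-→d26:-→d27:-→d28:-→d29:-→d30:-→d31:-→d32:H0 -> H0
  + 171.82.46.0/24 (H5) depth=24
  lookup 171.82.46.190: bits 10101011010100100010111010111110 walk d0:-→d1:-→d2:-→d3:-→d4:-→d5:-→d6:-→d7:-→d8:-→d9:-→d10:-→d11:-→d12:-→d13:-→d14:-→d15:-→d16:-→d17:-→d18:-→d19:-→d20:-→d21:-→d22:-→d23:-→d24:H5→d25:-→d26:-→d27:-→d28:-→d29:-→d30:-→d31:-→d32:H0 -> H0
  + 171.82.0.0/15 (H4) depth=15
  lookup 171.82.46.190: bits 10101011010100100010111010111110 walk d0:-→d1:-→d2:-→d3:-→d4:-→d5:-→d6:-→d7:-→d8:-→d9:-→d10:-→d11:-→d12:-→d13:-→d14:-→d15:H4→d16:-→d17:-→d18:-→d19:-→d20:-→d21:-→d22:-→d23:-→d24:H5→d25:-→d26:-→d27:-→d28:-→d29:-→d30:-→d31:-→d32:H0 -> H0
  lookup 171.86.46.190: bits 1010101101010 walk d0:-→d1:-→d2:-→d3:-→d4:-→d5:-→d6:-→d7:-→d8:-→d9:-→d10:-→d11:-→d12:-→d13:- -> no-route
  lookup 171.82.46.0: bits 101010110101001000101110 walk d0:-→d1:-→d2:-→d3:-→d4:-→d5:-→d6:-→d7:-→d8:-→d9:-→d10:-→d11:-→d12:-→d13:-→d14:-→d15:H4→d16:-→d17:-→d18:-→d19:-→d20:-→d21:-→d22:-→d23:-→d24:H5 -> H5
  + 154.0.0.0/8 (H0) depth=8
  + 154.55.213.0/27 (H2) depth=27
  lookup 171.82.46.17: bits 101010110101001000101110 walk d0:-→d1:-→d2:-→d3:-→d4:-→d5:-→d6:-→d7:-→d8:-→d9:-→d10:-→d11:-→d12:-→d13:-→d14:-→d15:H4→d16:-→d17:-→d18:-→d19:-→d20:-→d21:-→d22:-→d23:-→d24:H5 -> H5
  + 154.0.0.0/10 (H4) depth=10
  + 171.82.46.184/29 (H3) depth=29
  lookup 188.121.131.13: bits 10111100011110011 walk d0:-→d1:-→d2:-→d3:-→d4:-→d5:-→d6:-→d7:-→d8:-→d9:-→d10:-→d11:-→d12:-→d13:-→d14:-→d15:-→d16:-→d17:H4 -> H4
  lookup 188.121.135.139: bits 10111100011110011 walk d0:-→d1:-→d2:-→d3:-→d4:-→d5:-→d6:-→d7:-→d8:-→d9:-→d10:-→d11:-→d12:-→d13:-→d14:-→d15:-→d16:-→d17:H4 -> H4
  lookup 154.55.213.0: bits 1001101000110111110101010000 walk d0:-→d1:-→d2:-→d3:-→d4:-→d5:-→d6:-→d7:-→d8:H0→d9:-→d10:H4→d11:-→d12:-→d13:-→d14:-→d15:-→d16:-→d17:-→d18:-→d19:-→d20:-→d21:-→d22:-→d23:-→d24:-→d25:-→d26:-→d27:H2→d28:- -> H2
  lookup 171.82.46.6: bits 101010110101001000101110 walk d0:-→d1:-→d2:-→d3:-→d4:-→d5:-→d6:-→d7:-→d8:-→d9:-→d10:-→d11:-→d12:-→d13:-→d14:-→d15:H4→d16:-→d17:-→d18:-→d19:-→d20:-→d21:-→d22:-→d23:-→d24:H5 -> H5
  lookup 71.32.93.17: bits ε walk d0:- -> no-route
  + 171.82.46.176/28 (H5) depth=28
  + 0.0.0.0/0 (H2) depth=0

== LOOKUPS ==
["H0","H0","H0","H0","no-route","H5","H5","H4","H4","H2","H5","no-route"]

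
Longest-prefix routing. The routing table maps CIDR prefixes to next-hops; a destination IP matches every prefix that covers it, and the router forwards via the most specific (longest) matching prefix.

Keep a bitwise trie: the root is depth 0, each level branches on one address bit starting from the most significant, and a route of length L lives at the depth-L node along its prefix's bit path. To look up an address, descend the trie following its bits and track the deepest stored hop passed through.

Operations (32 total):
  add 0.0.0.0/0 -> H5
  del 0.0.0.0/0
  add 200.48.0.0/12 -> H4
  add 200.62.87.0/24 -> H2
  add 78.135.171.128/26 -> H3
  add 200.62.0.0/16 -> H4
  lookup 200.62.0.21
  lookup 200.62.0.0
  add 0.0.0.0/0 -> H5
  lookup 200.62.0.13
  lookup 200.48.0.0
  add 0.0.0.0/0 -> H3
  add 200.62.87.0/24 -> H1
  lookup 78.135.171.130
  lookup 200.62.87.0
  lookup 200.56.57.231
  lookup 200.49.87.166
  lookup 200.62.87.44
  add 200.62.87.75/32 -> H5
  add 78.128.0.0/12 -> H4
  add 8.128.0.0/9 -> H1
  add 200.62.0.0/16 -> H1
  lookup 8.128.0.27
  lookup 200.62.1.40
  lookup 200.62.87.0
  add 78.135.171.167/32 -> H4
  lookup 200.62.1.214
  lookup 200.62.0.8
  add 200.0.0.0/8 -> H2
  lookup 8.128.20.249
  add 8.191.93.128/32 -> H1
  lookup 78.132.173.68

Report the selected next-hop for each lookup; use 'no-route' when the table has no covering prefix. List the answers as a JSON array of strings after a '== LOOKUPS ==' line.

Process each operation:
  + 0.0.0.0/0 (H5) depth=0
  - 0.0.0.0/0 clear@0
  + 200.48.0.0/12 (H4) depth=12
  + 200.62.87.0/24 (H2) depth=24
  + 78.135.171.128/26 (H3) depth=26
  + 200.62.0.0/16 (H4) depth=16
  ? 200.62.0.21  path d0:-→d1:-→d2:-→d3:-→d4:-→d5:-→d6:-→d7:-→d8:-→d9:-→d10:-→d11:-→d12:H4→d13:-→d14:-→d15:-→d16:H4→d17:-  best=H4
  ? 200.62.0.0  path d0:-→d1:-→d2:-→d3:-→d4:-→d5:-→d6:-→d7:-→d8:-→d9:-→d10:-→d11:-→d12:H4→d13:-→d14:-→d15:-→d16:H4→d17:-  best=H4
  + 0.0.0.0/0 (H5) depth=0
  ? 200.62.0.13  path d0:H5→d1:-→d2:-→d3:-→d4:-→d5:-→d6:-→d7:-→d8:-→d9:-→d10:-→d11:-→d12:H4→d13:-→d14:-→d15:-→d16:H4→d17:-  best=H4
  ? 200.48.0.0  path d0:H5→d1:-→d2:-→d3:-→d4:-→d5:-→d6:-→d7:-→d8:-→d9:-→d10:-→d11:-→d12:H4  best=H4
  + 0.0.0.0/0 (H3) depth=0
  + 200.62.87.0/24 (H1) depth=24
  ? 78.135.171.130  path d0:H3→d1:-→d2:-→d3:-→d4:-→d5:-→d6:-→d7:-→d8:-→d9:-→d10:-→d11:-→d12:-→d13:-→d14:-→d15:-→d16:-→d17:-→d18:-→d19:-→d20:-→d21:-→d22:-→d23:-→d24:-→d25:-→d26:H3  best=H3
  ? 200.62.87.0  path d0:H3→d1:-→d2:-→d3:-→d4:-→d5:-→d6:-→d7:-→d8:-→d9:-→d10:-→d11:-→d12:H4→d13:-→d14:-→d15:-→d16:H4→d17:-→d18:-→d19:-→d20:-→d21:-→d22:-→d23:-→d24:H1  best=H1
  ? 200.56.57.231  path d0:H3→d1:-→d2:-→d3:-→d4:-→d5:-→d6:-→d7:-→d8:-→d9:-→d10:-→d11:-→d12:H4→d13:-  best=H4
  ? 200.49.87.166  path d0:H3→d1:-→d2:-→d3:-→d4:-→d5:-→d6:-→d7:-→d8:-→d9:-→d10:-→d11:-→d12:H4  best=H4
  ? 200.62.87.44  path d0:H3→d1:-→d2:-→d3:-→d4:-→d5:-→d6:-→d7:-→d8:-→d9:-→d10:-→d11:-→d12:H4→d13:-→d14:-→d15:-→d16:H4→d17:-→d18:-→d19:-→d20:-→d21:-→d22:-→d23:-→d24:H1  best=H1
  + 200.62.87.75/32 (H5) depth=32
  + 78.128.0.0/12 (H4) depth=12
  + 8.128.0.0/9 (H1) depth=9
  + 200.62.0.0/16 (H1) depth=16
  ? 8.128.0.27  path d0:H3→d1:-→d2:-→d3:-→d4:-→d5:-→d6:-→d7:-→d8:-→d9:H1  best=H1
  ? 200.62.1.40  path d0:H3→d1:-→d2:-→d3:-→d4:-→d5:-→d6:-→d7:-→d8:-→d9:-→d10:-→d11:-→d12:H4→d13:-→d14:-→d15:-→d16:H1→d17:-  best=H1
  ? 200.62.87.0  path d0:H3→d1:-→d2:-→d3:-→d4:-→d5:-→d6:-→d7:-→d8:-→d9:-→d10:-→d11:-→d12:H4→d13:-→d14:-→d15:-→d16:H1→d17:-→d18:-→d19:-→d20:-→d21:-→d22:-→d23:-→d24:H1→d25:-  best=H1
  + 78.135.171.167/32 (H4) depth=32
  ? 200.62.1.214  path d0:H3→d1:-→d2:-→d3:-→d4:-→d5:-→d6:-→d7:-→d8:-→d9:-→d10:-→d11:-→d12:H4→d13:-→d14:-→d15:-→d16:H1→d17:-  best=H1
  ? 200.62.0.8  path d0:H3→d1:-→d2:-→d3:-→d4:-→d5:-→d6:-→d7:-→d8:-→d9:-→d10:-→d11:-→d12:H4→d13:-→d14:-→d15:-→d16:H1→d17:-  best=H1
  + 200.0.0.0/8 (H2) depth=8
  ? 8.128.20.249  path d0:H3→d1:-→d2:-→d3:-→d4:-→d5:-→d6:-→d7:-→d8:-→d9:H1  best=H1
  + 8.191.93.128/32 (H1) depth=32
  ? 78.132.173.68  path d0:H3→d1:-→d2:-→d3:-→d4:-→d5:-→d6:-→d7:-→d8:-→d9:-→d10:-→d11:-→d12:H4→d13:-→d14:-  best=H4

== LOOKUPS ==
["H4","H4","H4","H4","H3","H1","H4","H4","H1","H1","H1","H1","H1","H1","H1","H4"]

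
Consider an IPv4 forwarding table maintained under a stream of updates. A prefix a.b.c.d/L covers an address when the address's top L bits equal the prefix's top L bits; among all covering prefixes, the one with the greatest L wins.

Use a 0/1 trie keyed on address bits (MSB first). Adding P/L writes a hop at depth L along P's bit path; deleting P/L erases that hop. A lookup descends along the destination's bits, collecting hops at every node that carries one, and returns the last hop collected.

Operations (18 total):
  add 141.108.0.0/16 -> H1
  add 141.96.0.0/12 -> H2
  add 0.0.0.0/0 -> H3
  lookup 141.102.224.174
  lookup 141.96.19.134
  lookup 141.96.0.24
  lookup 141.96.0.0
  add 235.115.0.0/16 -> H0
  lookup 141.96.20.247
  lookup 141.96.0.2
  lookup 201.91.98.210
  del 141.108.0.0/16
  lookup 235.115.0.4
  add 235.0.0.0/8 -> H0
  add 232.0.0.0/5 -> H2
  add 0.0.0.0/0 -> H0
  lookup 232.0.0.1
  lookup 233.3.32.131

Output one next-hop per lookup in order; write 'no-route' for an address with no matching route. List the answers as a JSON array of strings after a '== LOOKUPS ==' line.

Process each operation:
  add 141.108.0.0/16 -> H1 at depth 16
  add 141.96.0.0/12 -> H2 at depth 12
  add 0.0.0.0/0 -> H3 at depth 0
  ? 141.102.224.174  path d0:H3→d1:-→d2:-→d3:-→d4:-→d5:-→d6:-→d7:-→d8:-→d9:-→d10:-→d11:-→d12:H2  best=H2
  ? 141.96.19.134  path d0:H3→d1:-→d2:-→d3:-→d4:-→d5:-→d6:-→d7:-→d8:-→d9:-→d10:-→d11:-→d12:H2  best=H2
  ? 141.96.0.24  path d0:H3→d1:-→d2:-→d3:-→d4:-→d5:-→d6:-→d7:-→d8:-→d9:-→d10:-→d11:-→d12:H2  best=H2
  ? 141.96.0.0  path d0:H3→d1:-→d2:-→d3:-→d4:-→d5:-→d6:-→d7:-→d8:-→d9:-→d10:-→d11:-→d12:H2  best=H2
  add 235.115.0.0/16 -> H0 at depth 16
  ? 141.96.20.247  path d0:H3→d1:-→d2:-→d3:-→d4:-→d5:-→d6:-→d7:-→d8:-→d9:-→d10:-→d11:-→d12:H2  best=H2
  ? 141.96.0.2  path d0:H3→d1:-→d2:-→d3:-→d4:-→d5:-→d6:-→d7:-→d8:-→d9:-→d10:-→d11:-→d12:H2  best=H2
  ? 201.91.98.210  path d0:H3→d1:-→d2:-  best=H3
  - 141.108.0.0/16 clear@16
  ? 235.115.0.4  path d0:H3→d1:-→d2:-→d3:-→d4:-→d5:-→d6:-→d7:-→d8:-→d9:-→d10:-→d11:-→d12:-→d13:-→d14:-→d15:-→d16:H0  best=H0
  add 235.0.0.0/8 -> H0 at depth 8
  add 232.0.0.0/5 -> H2 at depth 5
  add 0.0.0.0/0 -> H0 at depth 0
  ? 232.0.0.1  path d0:H0→d1:-→d2:-→d3:-→d4:-→d5:H2→d6:-  best=H2
  ? 233.3.32.131  path d0:H0→d1:-→d2:-→d3:-→d4:-→d5:H2→d6:-  best=H2

== LOOKUPS ==
["H2","H2","H2","H2","H2","H2","H3","H0","H2","H2"]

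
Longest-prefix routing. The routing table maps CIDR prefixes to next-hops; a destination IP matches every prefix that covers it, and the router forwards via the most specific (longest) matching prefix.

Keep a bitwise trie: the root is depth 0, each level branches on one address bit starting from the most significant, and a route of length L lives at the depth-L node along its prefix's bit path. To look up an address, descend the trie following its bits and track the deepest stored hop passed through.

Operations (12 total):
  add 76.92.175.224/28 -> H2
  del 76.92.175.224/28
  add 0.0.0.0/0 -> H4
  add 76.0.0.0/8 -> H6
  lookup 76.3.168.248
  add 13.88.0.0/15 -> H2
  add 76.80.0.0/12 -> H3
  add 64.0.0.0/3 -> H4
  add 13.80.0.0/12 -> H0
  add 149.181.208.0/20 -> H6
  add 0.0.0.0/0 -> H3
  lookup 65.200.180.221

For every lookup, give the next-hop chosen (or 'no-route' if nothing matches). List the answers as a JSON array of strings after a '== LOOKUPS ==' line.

Apply in order:
  add 76.92.175.224/28 -> H2 at depth 28
  - 76.92.175.224/28 clear@28
  add 0.0.0.0/0 -> H4 at depth 0
  add 76.0.0.0/8 -> H6 at depth 8
  Q 76.3.168.248: descend 010011000 ; hops seen [H4,H6] ; pick H6
  add 13.88.0.0/15 -> H2 at depth 15
  add 76.80.0.0/12 -> H3 at depth 12
  add 64.0.0.0/3 -> H4 at depth 3
  add 13.80.0.0/12 -> H0 at depth 12
  add 149.181.208.0/20 -> H6 at depth 20
  add 0.0.0.0/0 -> H3 at depth 0
  Q 65.200.180.221: descend 0100 ; hops seen [H3,H4] ; pick H4

== LOOKUPS ==
["H6","H4"]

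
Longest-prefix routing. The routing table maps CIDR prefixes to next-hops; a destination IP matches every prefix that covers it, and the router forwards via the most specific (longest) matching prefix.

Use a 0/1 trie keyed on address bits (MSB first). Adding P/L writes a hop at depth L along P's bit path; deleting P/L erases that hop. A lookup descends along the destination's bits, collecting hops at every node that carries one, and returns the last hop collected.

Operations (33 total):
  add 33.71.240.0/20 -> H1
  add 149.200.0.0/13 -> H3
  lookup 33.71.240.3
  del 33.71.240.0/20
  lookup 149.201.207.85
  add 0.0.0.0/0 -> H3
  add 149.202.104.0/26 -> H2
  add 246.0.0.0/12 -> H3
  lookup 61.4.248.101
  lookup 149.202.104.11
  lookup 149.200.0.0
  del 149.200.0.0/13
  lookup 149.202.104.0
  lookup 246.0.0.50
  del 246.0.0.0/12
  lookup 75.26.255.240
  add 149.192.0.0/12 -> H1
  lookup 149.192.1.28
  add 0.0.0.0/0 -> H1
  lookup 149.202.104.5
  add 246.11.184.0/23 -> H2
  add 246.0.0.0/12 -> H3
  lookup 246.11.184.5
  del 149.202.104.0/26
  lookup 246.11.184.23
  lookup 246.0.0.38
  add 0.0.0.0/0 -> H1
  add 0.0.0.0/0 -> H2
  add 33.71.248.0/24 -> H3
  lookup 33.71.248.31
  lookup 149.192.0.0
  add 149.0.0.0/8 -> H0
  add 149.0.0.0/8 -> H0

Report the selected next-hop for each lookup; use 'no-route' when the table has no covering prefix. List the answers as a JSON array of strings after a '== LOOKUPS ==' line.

Process each operation:
  add 33.71.240.0/20 -> H1 at depth 20
  add 149.200.0.0/13 -> H3 at depth 13
  ? 33.71.240.3  path d0:-→d1:-→d2:-→d3:-→d4:-→d5:-→d6:-→d7:-→d8:-→d9:-→d10:-→d11:-→d12:-→d13:-→d14:-→d15:-→d16:-→d17:-→d18:-→d19:-→d20:H1  best=H1
  del 33.71.240.0/20 (clear depth 20)
  ? 149.201.207.85  path d0:-→d1:-→d2:-→d3:-→d4:-→d5:-→d6:-→d7:-→d8:-→d9:-→d10:-→d11:-→d12:-→d13:H3  best=H3
  add 0.0.0.0/0 -> H3 at depth 0
  add 149.202.104.0/26 -> H2 at depth 26
  add 246.0.0.0/12 -> H3 at depth 12
  ? 61.4.248.101  path d0:H3→d1:-→d2:-→d3:-  best=H3
  ? 149.202.104.11  path d0:H3→d1:-→d2:-→d3:-→d4:-→d5:-→d6:-→d7:-→d8:-→d9:-→d10:-→d11:-→d12:-→d13:H3→d14:-→d15:-→d16:-→d17:-→d18:-→d19:-→d20:-→d21:-→d22:-→d23:-→d24:-→d25:-→d26:H2  best=H2
  ? 149.200.0.0  path d0:H3→d1:-→d2:-→d3:-→d4:-→d5:-→d6:-→d7:-→d8:-→d9:-→d10:-→d11:-→d12:-→d13:H3→d14:-  best=H3
  del 149.200.0.0/13 (clear depth 13)
  ? 149.202.104.0  path d0:H3→d1:-→d2:-→d3:-→d4:-→d5:-→d6:-→d7:-→d8:-→d9:-→d10:-→d11:-→d12:-→d13:-→d14:-→d15:-→d16:-→d17:-→d18:-→d19:-→d20:-→d21:-→d22:-→d23:-→d24:-→d25:-→d26:H2  best=H2
  ? 246.0.0.50  path d0:H3→d1:-→d2:-→d3:-→d4:-→d5:-→d6:-→d7:-→d8:-→d9:-→d10:-→d11:-→d12:H3  best=H3
  del 246.0.0.0/12 (clear depth 12)
  ? 75.26.255.240  path d0:H3→d1:-  best=H3
  add 149.192.0.0/12 -> H1 at depth 12
  ? 149.192.1.28  path d0:H3→d1:-→d2:-→d3:-→d4:-→d5:-→d6:-→d7:-→d8:-→d9:-→d10:-→d11:-→d12:H1  best=H1
  add 0.0.0.0/0 -> H1 at depth 0
  ? 149.202.104.5  path d0:H1→d1:-→d2:-→d3:-→d4:-→d5:-→d6:-→d7:-→d8:-→d9:-→d10:-→d11:-→d12:H1→d13:-→d14:-→d15:-→d16:-→d17:-→d18:-→d19:-→d20:-→d21:-→d22:-→d23:-→d24:-→d25:-→d26:H2  best=H2
  add 246.11.184.0/23 -> H2 at depth 23
  add 246.0.0.0/12 -> H3 at depth 12
  ? 246.11.184.5  path d0:H1→d1:-→d2:-→d3:-→d4:-→d5:-→d6:-→d7:-→d8:-→d9:-→d10:-→d11:-→d12:H3→d13:-→d14:-→d15:-→d16:-→d17:-→d18:-→d19:-→d20:-→d21:-→d22:-→d23:H2  best=H2
  del 149.202.104.0/26 (clear depth 26)
  ? 246.11.184.23  path d0:H1→d1:-→d2:-→d3:-→d4:-→d5:-→d6:-→d7:-→d8:-→d9:-→d10:-→d11:-→d12:H3→d13:-→d14:-→d15:-→d16:-→d17:-→d18:-→d19:-→d20:-→d21:-→d22:-→d23:H2  best=H2
  ? 246.0.0.38  path d0:H1→d1:-→d2:-→d3:-→d4:-→d5:-→d6:-→d7:-→d8:-→d9:-→d10:-→d11:-→d12:H3  best=H3
  add 0.0.0.0/0 -> H1 at depth 0
  add 0.0.0.0/0 -> H2 at depth 0
  add 33.71.248.0/24 -> H3 at depth 24
  ? 33.71.248.31  path d0:H2→d1:-→d2:-→d3:-→d4:-→d5:-→d6:-→d7:-→d8:-→d9:-→d10:-→d11:-→d12:-→d13:-→d14:-→d15:-→d16:-→d17:-→d18:-→d19:-→d20:-→d21:-→d22:-→d23:-→d24:H3  best=H3
  ? 149.192.0.0  path d0:H2→d1:-→d2:-→d3:-→d4:-→d5:-→d6:-→d7:-→d8:-→d9:-→d10:-→d11:-→d12:H1  best=H1
  add 149.0.0.0/8 -> H0 at depth 8
  add 149.0.0.0/8 -> H0 at depth 8

== LOOKUPS ==
["H1","H3","H3","H2","H3","H2","H3","H3","H1","H2","H2","H2","H3","H3","H1"]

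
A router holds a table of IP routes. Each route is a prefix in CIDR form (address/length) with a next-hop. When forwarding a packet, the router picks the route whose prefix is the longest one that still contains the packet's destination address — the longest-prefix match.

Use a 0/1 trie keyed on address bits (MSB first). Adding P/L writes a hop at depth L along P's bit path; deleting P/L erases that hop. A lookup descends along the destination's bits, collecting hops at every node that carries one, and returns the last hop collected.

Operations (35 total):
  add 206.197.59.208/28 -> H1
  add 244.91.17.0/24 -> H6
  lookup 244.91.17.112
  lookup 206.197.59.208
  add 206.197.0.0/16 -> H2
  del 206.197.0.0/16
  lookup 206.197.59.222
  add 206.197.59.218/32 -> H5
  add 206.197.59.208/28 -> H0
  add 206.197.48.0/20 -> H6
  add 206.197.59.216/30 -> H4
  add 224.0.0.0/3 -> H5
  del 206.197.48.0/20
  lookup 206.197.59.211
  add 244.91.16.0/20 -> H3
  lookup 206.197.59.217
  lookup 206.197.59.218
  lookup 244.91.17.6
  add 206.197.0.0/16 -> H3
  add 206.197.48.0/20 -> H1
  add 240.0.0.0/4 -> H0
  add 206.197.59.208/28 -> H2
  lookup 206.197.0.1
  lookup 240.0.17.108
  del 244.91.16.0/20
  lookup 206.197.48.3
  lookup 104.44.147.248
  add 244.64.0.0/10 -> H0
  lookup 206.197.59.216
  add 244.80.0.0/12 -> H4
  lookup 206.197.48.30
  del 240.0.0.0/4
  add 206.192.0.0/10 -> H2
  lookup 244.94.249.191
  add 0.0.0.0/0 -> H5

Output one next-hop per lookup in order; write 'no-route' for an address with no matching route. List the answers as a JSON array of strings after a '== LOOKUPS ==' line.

Apply in order:
  + 206.197.59.208/28 (H1) depth=28
  + 244.91.17.0/24 (H6) depth=24
  lookup 244.91.17.112: bits 111101000101101100010001 walk d0:-→d1:-→d2:-→d3:-→d4:-→d5:-→d6:-→d7:-→d8:-→d9:-→d10:-→d11:-→d12:-→d13:-→d14:-→d15:-→d16:-→d17:-→d18:-→d19:-→d20:-→d21:-→d22:-→d23:-→d24:H6 -> H6
  lookup 206.197.59.208: bits 1100111011000101001110111101 walk d0:-→d1:-→d2:-→d3:-→d4:-→d5:-→d6:-→d7:-→d8:-→d9:-→d10:-→d11:-→d12:-→d13:-→d14:-→d15:-→d16:-→d17:-→d18:-→d19:-→d20:-→d21:-→d22:-→d23:-→d24:-→d25:-→d26:-→d27:-→d28:H1 -> H1
  + 206.197.0.0/16 (H2) depth=16
  - 206.197.0.0/16 clear@16
  lookup 206.197.59.222: bits 1100111011000101001110111101 walk d0:-→d1:-→d2:-→d3:-→d4:-→d5:-→d6:-→d7:-→d8:-→d9:-→d10:-→d11:-→d12:-→d13:-→d14:-→d15:-→d16:-→d17:-→d18:-→d19:-→d20:-→d21:-→d22:-→d23:-→d24:-→d25:-→d26:-→d27:-→d28:H1 -> H1
  + 206.197.59.218/32 (H5) depth=32
  + 206.197.59.208/28 (H0) depth=28
  + 206.197.48.0/20 (H6) depth=20
  + 206.197.59.216/30 (H4) depth=30
  + 224.0.0.0/3 (H5) depth=3
  - 206.197.48.0/20 clear@20
  lookup 206.197.59.211: bits 1100111011000101001110111101 walk d0:-→d1:-→d2:-→d3:-→d4:-→d5:-→d6:-→d7:-→d8:-→d9:-→d10:-→d11:-→d12:-→d13:-→d14:-→d15:-→d16:-→d17:-→d18:-→d19:-→d20:-→d21:-→d22:-→d23:-→d24:-→d25:-→d26:-→d27:-→d28:H0 -> H0
  + 244.91.16.0/20 (H3) depth=20
  lookup 206.197.59.217: bits 110011101100010100111011110110 walk d0:-→d1:-→d2:-→d3:-→d4:-→d5:-→d6:-→d7:-→d8:-→d9:-→d10:-→d11:-→d12:-→d13:-→d14:-→d15:-→d16:-→d17:-→d18:-→d19:-→d20:-→d21:-→d22:-→d23:-→d24:-→d25:-→d26:-→d27:-→d28:H0→d29:-→d30:H4 -> H4
  lookup 206.197.59.218: bits 11001110110001010011101111011010 walk d0:-→d1:-→d2:-→d3:-→d4:-→d5:-→d6:-→d7:-→d8:-→d9:-→d10:-→d11:-→d12:-→d13:-→d14:-→d15:-→d16:-→d17:-→d18:-→d19:-→d20:-→d21:-→d22:-→d23:-→d24:-→d25:-→d26:-→d27:-→d28:H0→d29:-→d30:H4→d31:-→d32:H5 -> H5
  lookup 244.91.17.6: bits 111101000101101100010001 walk d0:-→d1:-→d2:-→d3:H5→d4:-→d5:-→d6:-→d7:-→d8:-→d9:-→d10:-→d11:-→d12:-→d13:-→d14:-→d15:-→d16:-→d17:-→d18:-→d19:-→d20:H3→d21:-→d22:-→d23:-→d24:H6 -> H6
  + 206.197.0.0/16 (H3) depth=16
  + 206.197.48.0/20 (H1) depth=20
  + 240.0.0.0/4 (H0) depth=4
  + 206.197.59.208/28 (H2) depth=28
  lookup 206.197.0.1: bits 110011101100010100 walk d0:-→d1:-→d2:-→d3:-→d4:-→d5:-→d6:-→d7:-→d8:-→d9:-→d10:-→d11:-→d12:-→d13:-→d14:-→d15:-→d16:H3→d17:-→d18:- -> H3
  lookup 240.0.17.108: bits 11110 walk d0:-→d1:-→d2:-→d3:H5→d4:H0→d5:- -> H0
  - 244.91.16.0/20 clear@20
  lookup 206.197.48.3: bits 11001110110001010011 walk d0:-→d1:-→d2:-→d3:-→d4:-→d5:-→d6:-→d7:-→d8:-→d9:-→d10:-→d11:-→d12:-→d13:-→d14:-→d15:-→d16:H3→d17:-→d18:-→d19:-→d20:H1 -> H1
  lookup 104.44.147.248: bits ε walk d0:- -> no-route
  + 244.64.0.0/10 (H0) depth=10
  lookup 206.197.59.216: bits 110011101100010100111011110110 walk d0:-→d1:-→d2:-→d3:-→d4:-→d5:-→d6:-→d7:-→d8:-→d9:-→d10:-→d11:-→d12:-→d13:-→d14:-→d15:-→d16:H3→d17:-→d18:-→d19:-→d20:H1→d21:-→d22:-→d23:-→d24:-→d25:-→d26:-→d27:-→d28:H2→d29:-→d30:H4 -> H4
  + 244.80.0.0/12 (H4) depth=12
  lookup 206.197.48.30: bits 11001110110001010011 walk d0:-→d1:-→d2:-→d3:-→d4:-→d5:-→d6:-→d7:-→d8:-→d9:-→d10:-→d11:-→d12:-→d13:-→d14:-→d15:-→d16:H3→d17:-→d18:-→d19:-→d20:H1 -> H1
  - 240.0.0.0/4 clear@4
  + 206.192.0.0/10 (H2) depth=10
  lookup 244.94.249.191: bits 1111010001011 walk d0:-→d1:-→d2:-→d3:H5→d4:-→d5:-→d6:-→d7:-→d8:-→d9:-→d10:H0→d11:-→d12:H4→d13:- -> H4
  + 0.0.0.0/0 (H5) depth=0

== LOOKUPS ==
["H6","H1","H1","H0","H4","H5","H6","H3","H0","H1","no-route","H4","H1","H4"]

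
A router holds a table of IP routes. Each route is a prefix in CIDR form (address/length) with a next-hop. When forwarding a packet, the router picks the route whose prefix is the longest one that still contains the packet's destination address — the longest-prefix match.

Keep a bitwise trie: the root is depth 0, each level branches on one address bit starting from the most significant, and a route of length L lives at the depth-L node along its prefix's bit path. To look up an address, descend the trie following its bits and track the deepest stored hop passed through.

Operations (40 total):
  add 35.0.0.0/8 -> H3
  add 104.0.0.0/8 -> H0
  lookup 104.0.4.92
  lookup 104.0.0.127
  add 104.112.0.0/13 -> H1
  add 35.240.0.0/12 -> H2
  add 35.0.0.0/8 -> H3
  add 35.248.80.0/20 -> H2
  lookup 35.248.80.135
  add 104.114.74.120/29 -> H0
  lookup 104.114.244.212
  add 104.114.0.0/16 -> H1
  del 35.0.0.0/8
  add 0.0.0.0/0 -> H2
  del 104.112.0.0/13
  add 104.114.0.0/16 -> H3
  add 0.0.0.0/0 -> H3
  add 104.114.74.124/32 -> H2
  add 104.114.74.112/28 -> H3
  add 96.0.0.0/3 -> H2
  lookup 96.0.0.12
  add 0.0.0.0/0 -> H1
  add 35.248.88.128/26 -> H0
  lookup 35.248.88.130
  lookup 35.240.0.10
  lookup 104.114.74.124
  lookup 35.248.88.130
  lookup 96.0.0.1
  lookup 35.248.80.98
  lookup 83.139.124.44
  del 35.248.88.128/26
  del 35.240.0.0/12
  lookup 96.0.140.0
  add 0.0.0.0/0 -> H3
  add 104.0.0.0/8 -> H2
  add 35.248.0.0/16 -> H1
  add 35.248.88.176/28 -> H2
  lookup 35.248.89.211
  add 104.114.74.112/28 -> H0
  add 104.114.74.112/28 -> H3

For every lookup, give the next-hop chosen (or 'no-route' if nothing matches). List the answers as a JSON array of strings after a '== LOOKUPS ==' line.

Process each operation:
  add 35.0.0.0/8 -> H3 at depth 8
  add 104.0.0.0/8 -> H0 at depth 8
  lookup 104.0.4.92: bits 01101000 walk d0:-→d1:-→d2:-→d3:-→d4:-→d5:-→d6:-→d7:-→d8:H0 -> H0
  lookup 104.0.0.127: bits 01101000 walk d0:-→d1:-→d2:-→d3:-→d4:-→d5:-→d6:-→d7:-→d8:H0 -> H0
  add 104.112.0.0/13 -> H1 at depth 13
  add 35.240.0.0/12 -> H2 at depth 12
  add 35.0.0.0/8 -> H3 at depth 8
  add 35.248.80.0/20 -> H2 at depth 20
  lookup 35.248.80.135: bits 00100011111110000101 walk d0:-→d1:-→d2:-→d3:-→d4:-→d5:-→d6:-→d7:-→d8:H3→d9:-→d10:-→d11:-→d12:H2→d13:-→d14:-→d15:-→d16:-→d17:-→d18:-→d19:-→d20:H2 -> H2
  add 104.114.74.120/29 -> H0 at depth 29
  lookup 104.114.244.212: bits 0110100001110010 walk d0:-→d1:-→d2:-→d3:-→d4:-→d5:-→d6:-→d7:-→d8:H0→d9:-→d10:-→d11:-→d12:-→d13:H1→d14:-→d15:-→d16:- -> H1
  add 104.114.0.0/16 -> H1 at depth 16
  - 35.0.0.0/8 clear@8
  add 0.0.0.0/0 -> H2 at depth 0
  - 104.112.0.0/13 clear@13
  add 104.114.0.0/16 -> H3 at depth 16
  add 0.0.0.0/0 -> H3 at depth 0
  add 104.114.74.124/32 -> H2 at depth 32
  add 104.114.74.112/28 -> H3 at depth 28
  add 96.0.0.0/3 -> H2 at depth 3
  lookup 96.0.0.12: bits 0110 walk d0:H3→d1:-→d2:-→d3:H2→d4:- -> H2
  add 0.0.0.0/0 -> H1 at depth 0
  add 35.248.88.128/26 -> H0 at depth 26
  lookup 35.248.88.130: bits 00100011111110000101100010 walk d0:H1→d1:-→d2:-→d3:-→d4:-→d5:-→d6:-→d7:-→d8:-→d9:-→d10:-→d11:-→d12:H2→d13:-→d14:-→d15:-→d16:-→d17:-→d18:-→d19:-→d20:H2→d21:-→d22:-→d23:-→d24:-→d25:-→d26:H0 -> H0
  lookup 35.240.0.10: bits 001000111111 walk d0:H1→d1:-→d2:-→d3:-→d4:-→d5:-→d6:-→d7:-→d8:-→d9:-→d10:-→d11:-→d12:H2 -> H2
  lookup 104.114.74.124: bits 01101000011100100100101001111100 walk d0:H1→d1:-→d2:-→d3:H2→d4:-→d5:-→d6:-→d7:-→d8:H0→d9:-→d10:-→d11:-→d12:-→d13:-→d14:-→d15:-→d16:H3→d17:-→d18:-→d19:-→d20:-→d21:-→d22:-→d23:-→d24:-→d25:-→d26:-→d27:-→d28:H3→d29:H0→d30:-→d31:-→d32:H2 -> H2
  lookup 35.248.88.130: bits 00100011111110000101100010 walk d0:H1→d1:-→d2:-→d3:-→d4:-→d5:-→d6:-→d7:-→d8:-→d9:-→d10:-→d11:-→d12:H2→d13:-→d14:-→d15:-→d16:-→d17:-→d18:-→d19:-→d20:H2→d21:-→d22:-→d23:-→d24:-→d25:-→d26:H0 -> H0
  lookup 96.0.0.1: bits 0110 walk d0:H1→d1:-→d2:-→d3:H2→d4:- -> H2
  lookup 35.248.80.98: bits 00100011111110000101 walk d0:H1→d1:-→d2:-→d3:-→d4:-→d5:-→d6:-→d7:-→d8:-→d9:-→d10:-→d11:-→d12:H2→d13:-→d14:-→d15:-→d16:-→d17:-→d18:-→d19:-→d20:H2 -> H2
  lookup 83.139.124.44: bits 01 walk d0:H1→d1:-→d2:- -> H1
  - 35.248.88.128/26 clear@26
  - 35.240.0.0/12 clear@12
  lookup 96.0.140.0: bits 0110 walk d0:H1→d1:-→d2:-→d3:H2→d4:- -> H2
  add 0.0.0.0/0 -> H3 at depth 0
  add 104.0.0.0/8 -> H2 at depth 8
  add 35.248.0.0/16 -> H1 at depth 16
  add 35.248.88.176/28 -> H2 at depth 28
  lookup 35.248.89.211: bits 00100011111110000101100 walk d0:H3→d1:-→d2:-→d3:-→d4:-→d5:-→d6:-→d7:-→d8:-→d9:-→d10:-→d11:-→d12:-→d13:-→d14:-→d15:-→d16:H1→d17:-→d18:-→d19:-→d20:H2→d21:-→d22:-→d23:- -> H2
  add 104.114.74.112/28 -> H0 at depth 28
  add 104.114.74.112/28 -> H3 at depth 28

== LOOKUPS ==
["H0","H0","H2","H1","H2","H0","H2","H2","H0","H2","H2","H1","H2","H2"]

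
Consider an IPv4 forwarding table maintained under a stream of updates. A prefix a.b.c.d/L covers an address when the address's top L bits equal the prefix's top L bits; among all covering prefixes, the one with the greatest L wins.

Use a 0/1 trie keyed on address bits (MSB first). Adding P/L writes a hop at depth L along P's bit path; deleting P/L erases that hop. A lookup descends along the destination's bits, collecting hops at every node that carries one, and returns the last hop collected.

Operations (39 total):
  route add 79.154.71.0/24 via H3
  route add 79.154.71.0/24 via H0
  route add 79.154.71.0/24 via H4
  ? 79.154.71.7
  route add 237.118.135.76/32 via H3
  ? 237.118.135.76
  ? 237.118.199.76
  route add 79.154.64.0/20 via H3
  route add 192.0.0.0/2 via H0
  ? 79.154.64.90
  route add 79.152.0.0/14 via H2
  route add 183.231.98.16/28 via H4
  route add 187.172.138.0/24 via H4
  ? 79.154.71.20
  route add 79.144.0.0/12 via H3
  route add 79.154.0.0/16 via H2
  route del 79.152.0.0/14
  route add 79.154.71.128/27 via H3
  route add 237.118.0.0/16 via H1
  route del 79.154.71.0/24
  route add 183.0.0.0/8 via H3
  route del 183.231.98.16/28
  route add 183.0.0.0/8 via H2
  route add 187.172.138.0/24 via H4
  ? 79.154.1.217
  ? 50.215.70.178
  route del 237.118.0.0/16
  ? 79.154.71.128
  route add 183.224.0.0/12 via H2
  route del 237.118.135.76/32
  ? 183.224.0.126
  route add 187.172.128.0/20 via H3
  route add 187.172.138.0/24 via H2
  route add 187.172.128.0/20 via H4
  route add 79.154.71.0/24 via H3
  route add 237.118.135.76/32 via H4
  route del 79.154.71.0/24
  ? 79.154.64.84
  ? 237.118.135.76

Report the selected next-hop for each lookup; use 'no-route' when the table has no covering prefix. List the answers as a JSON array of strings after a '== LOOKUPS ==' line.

Trace:
  + 79.154.71.0/24 (H3) depth=24
  + 79.154.71.0/24 (H0) depth=24
  + 79.154.71.0/24 (H4) depth=24
  lookup 79.154.71.7: bits 010011111001101001000111 walk d0:-→d1:-→d2:-→d3:-→d4:-→d5:-→d6:-→d7:-→d8:-→d9:-→d10:-→d11:-→d12:-→d13:-→d14:-→d15:-→d16:-→d17:-→d18:-→d19:-→d20:-→d21:-→d22:-→d23:-→d24:H4 -> H4
  + 237.118.135.76/32 (H3) depth=32
  lookup 237.118.135.76: bits 11101101011101101000011101001100 walk d0:-→d1:-→d2:-→d3:-→d4:-→d5:-→d6:-→d7:-→d8:-→d9:-→d10:-→d11:-→d12:-→d13:-→d14:-→d15:-→d16:-→d17:-→d18:-→d19:-→d20:-→d21:-→d22:-→d23:-→d24:-→d25:-→d26:-→d27:-→d28:-→d29:-→d30:-→d31:-→d32:H3 -> H3
  lookup 237.118.199.76: bits 11101101011101101 walk d0:-→d1:-→d2:-→d3:-→d4:-→d5:-→d6:-→d7:-→d8:-→d9:-→d10:-→d11:-→d12:-→d13:-→d14:-→d15:-→d16:-→d17:- -> no-route
  + 79.154.64.0/20 (H3) depth=20
  + 192.0.0.0/2 (H0) depth=2
  lookup 79.154.64.90: bits 010011111001101001000 walk d0:-→d1:-→d2:-→d3:-→d4:-→d5:-→d6:-→d7:-→d8:-→d9:-→d10:-→d11:-→d12:-→d13:-→d14:-→d15:-→d16:-→d17:-→d18:-→d19:-→d20:H3→d21:- -> H3
  + 79.152.0.0/14 (H2) depth=14
  + 183.231.98.16/28 (H4) depth=28
  + 187.172.138.0/24 (H4) depth=24
  lookup 79.154.71.20: bits 010011111001101001000111 walk d0:-→d1:-→d2:-→d3:-→d4:-→d5:-→d6:-→d7:-→d8:-→d9:-→d10:-→d11:-→d12:-→d13:-→d14:H2→d15:-→d16:-→d17:-→d18:-→d19:-→d20:H3→d21:-→d22:-→d23:-→d24:H4 -> H4
  + 79.144.0.0/12 (H3) depth=12
  + 79.154.0.0/16 (H2) depth=16
  del 79.152.0.0/14 (clear depth 14)
  + 79.154.71.128/27 (H3) depth=27
  + 237.118.0.0/16 (H1) depth=16
  del 79.154.71.0/24 (clear depth 24)
  + 183.0.0.0/8 (H3) depth=8
  del 183.231.98.16/28 (clear depth 28)
  + 183.0.0.0/8 (H2) depth=8
  + 187.172.138.0/24 (H4) depth=24
  lookup 79.154.1.217: bits 01001111100110100 walk d0:-→d1:-→d2:-→d3:-→d4:-→d5:-→d6:-→d7:-→d8:-→d9:-→d10:-→d11:-→d12:H3→d13:-→d14:-→d15:-→d16:H2→d17:- -> H2
  lookup 50.215.70.178: bits 0 walk d0:-→d1:- -> no-route
  del 237.118.0.0/16 (clear depth 16)
  lookup 79.154.71.128: bits 010011111001101001000111100 walk d0:-→d1:-→d2:-→d3:-→d4:-→d5:-→d6:-→d7:-→d8:-→d9:-→d10:-→d11:-→d12:H3→d13:-→d14:-→d15:-→d16:H2→d17:-→d18:-→d19:-→d20:H3→d21:-→d22:-→d23:-→d24:-→d25:-→d26:-→d27:H3 -> H3
  + 183.224.0.0/12 (H2) depth=12
  del 237.118.135.76/32 (clear depth 32)
  lookup 183.224.0.126: bits 1011011111100 walk d0:-→d1:-→d2:-→d3:-→d4:-→d5:-→d6:-→d7:-→d8:H2→d9:-→d10:-→d11:-→d12:H2→d13:- -> H2
  + 187.172.128.0/20 (H3) depth=20
  + 187.172.138.0/24 (H2) depth=24
  + 187.172.128.0/20 (H4) depth=20
  + 79.154.71.0/24 (H3) depth=24
  + 237.118.135.76/32 (H4) depth=32
  del 79.154.71.0/24 (clear depth 24)
  lookup 79.154.64.84: bits 010011111001101001000 walk d0:-→d1:-→d2:-→d3:-→d4:-→d5:-→d6:-→d7:-→d8:-→d9:-→d10:-→d11:-→d12:H3→d13:-→d14:-→d15:-→d16:H2→d17:-→d18:-→d19:-→d20:H3→d21:- -> H3
  lookup 237.118.135.76: bits 11101101011101101000011101001100 walk d0:-→d1:-→d2:H0→d3:-→d4:-→d5:-→d6:-→d7:-→d8:-→d9:-→d10:-→d11:-→d12:-→d13:-→d14:-→d15:-→d16:-→d17:-→d18:-→d19:-→d20:-→d21:-→d22:-→d23:-→d24:-→d25:-→d26:-→d27:-→d28:-→d29:-→d30:-→d31:-→d32:H4 -> H4

== LOOKUPS ==
["H4","H3","no-route","H3","H4","H2","no-route","H3","H2","H3","H4"]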